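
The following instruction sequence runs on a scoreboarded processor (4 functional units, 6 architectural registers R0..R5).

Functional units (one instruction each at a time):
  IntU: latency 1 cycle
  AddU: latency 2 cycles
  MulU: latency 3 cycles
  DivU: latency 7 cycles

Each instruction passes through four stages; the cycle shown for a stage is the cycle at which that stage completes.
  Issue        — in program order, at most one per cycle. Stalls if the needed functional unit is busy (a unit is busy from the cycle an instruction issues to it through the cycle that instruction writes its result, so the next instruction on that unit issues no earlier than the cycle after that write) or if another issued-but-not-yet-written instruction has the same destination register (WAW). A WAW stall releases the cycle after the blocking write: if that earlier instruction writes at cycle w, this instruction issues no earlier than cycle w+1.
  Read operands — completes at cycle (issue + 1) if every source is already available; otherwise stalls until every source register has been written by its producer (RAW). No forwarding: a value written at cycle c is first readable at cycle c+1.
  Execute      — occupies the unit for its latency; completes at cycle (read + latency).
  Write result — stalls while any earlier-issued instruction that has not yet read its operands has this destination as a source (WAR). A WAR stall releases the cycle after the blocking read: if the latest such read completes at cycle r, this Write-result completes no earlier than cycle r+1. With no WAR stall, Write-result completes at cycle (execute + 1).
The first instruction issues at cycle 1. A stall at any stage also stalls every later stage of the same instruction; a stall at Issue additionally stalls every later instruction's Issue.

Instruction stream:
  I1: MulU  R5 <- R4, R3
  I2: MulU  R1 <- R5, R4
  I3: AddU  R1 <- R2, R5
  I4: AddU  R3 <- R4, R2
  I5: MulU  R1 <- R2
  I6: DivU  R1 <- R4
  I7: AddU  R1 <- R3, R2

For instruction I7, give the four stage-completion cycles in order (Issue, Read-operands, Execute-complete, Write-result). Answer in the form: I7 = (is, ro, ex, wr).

I7 = (35, 36, 38, 39)

  I1 | 1 | 2 | 5 | 6
  I2 | 7 | 8 | 11 | 12   struct: MulU busy until I1 writes@6
  I3 | 13 | 14 | 16 | 17   WAW R1: wait I2 write@12
  I4 | 18 | 19 | 21 | 22   struct: AddU busy until I3 writes@17
  I5 | 19 | 20 | 23 | 24
  I6 | 25 | 26 | 33 | 34   WAW R1: wait I5 write@24
  I7 | 35 | 36 | 38 | 39   WAW R1: wait I6 write@34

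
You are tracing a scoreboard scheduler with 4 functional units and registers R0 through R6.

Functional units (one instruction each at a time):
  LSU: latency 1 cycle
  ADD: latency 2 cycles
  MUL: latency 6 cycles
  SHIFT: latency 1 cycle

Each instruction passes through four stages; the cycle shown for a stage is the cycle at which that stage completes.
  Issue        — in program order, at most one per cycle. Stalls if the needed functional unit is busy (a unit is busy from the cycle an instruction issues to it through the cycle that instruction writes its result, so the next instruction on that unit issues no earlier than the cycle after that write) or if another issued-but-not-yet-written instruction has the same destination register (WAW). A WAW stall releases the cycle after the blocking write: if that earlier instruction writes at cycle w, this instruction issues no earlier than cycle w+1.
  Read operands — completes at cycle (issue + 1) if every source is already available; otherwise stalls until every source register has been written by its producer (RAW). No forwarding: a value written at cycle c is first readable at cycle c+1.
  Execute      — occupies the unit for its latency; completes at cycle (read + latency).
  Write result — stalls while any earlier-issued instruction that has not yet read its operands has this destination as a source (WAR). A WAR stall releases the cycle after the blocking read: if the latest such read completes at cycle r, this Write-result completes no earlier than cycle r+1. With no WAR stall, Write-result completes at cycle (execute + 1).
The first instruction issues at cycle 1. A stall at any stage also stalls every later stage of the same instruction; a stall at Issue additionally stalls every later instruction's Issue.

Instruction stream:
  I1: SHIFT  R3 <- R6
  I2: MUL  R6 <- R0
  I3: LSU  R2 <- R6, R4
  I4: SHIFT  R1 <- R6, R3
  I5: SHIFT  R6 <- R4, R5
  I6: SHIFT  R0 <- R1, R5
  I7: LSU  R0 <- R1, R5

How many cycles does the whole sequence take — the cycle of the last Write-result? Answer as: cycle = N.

  I1 | 1 | 2 | 3 | 4
  I2 | 2 | 3 | 9 | 10
  I3 | 3 | 11 | 12 | 13   RAW R6: wait I2 write@10
  I4 | 5 | 11 | 12 | 13   struct: SHIFT busy until I1 writes@4 · RAW R6: wait I2 write@10
  I5 | 14 | 15 | 16 | 17   struct: SHIFT busy until I4 writes@13
  I6 | 18 | 19 | 20 | 21   struct: SHIFT busy until I5 writes@17
  I7 | 22 | 23 | 24 | 25   WAW R0: wait I6 write@21

cycle = 25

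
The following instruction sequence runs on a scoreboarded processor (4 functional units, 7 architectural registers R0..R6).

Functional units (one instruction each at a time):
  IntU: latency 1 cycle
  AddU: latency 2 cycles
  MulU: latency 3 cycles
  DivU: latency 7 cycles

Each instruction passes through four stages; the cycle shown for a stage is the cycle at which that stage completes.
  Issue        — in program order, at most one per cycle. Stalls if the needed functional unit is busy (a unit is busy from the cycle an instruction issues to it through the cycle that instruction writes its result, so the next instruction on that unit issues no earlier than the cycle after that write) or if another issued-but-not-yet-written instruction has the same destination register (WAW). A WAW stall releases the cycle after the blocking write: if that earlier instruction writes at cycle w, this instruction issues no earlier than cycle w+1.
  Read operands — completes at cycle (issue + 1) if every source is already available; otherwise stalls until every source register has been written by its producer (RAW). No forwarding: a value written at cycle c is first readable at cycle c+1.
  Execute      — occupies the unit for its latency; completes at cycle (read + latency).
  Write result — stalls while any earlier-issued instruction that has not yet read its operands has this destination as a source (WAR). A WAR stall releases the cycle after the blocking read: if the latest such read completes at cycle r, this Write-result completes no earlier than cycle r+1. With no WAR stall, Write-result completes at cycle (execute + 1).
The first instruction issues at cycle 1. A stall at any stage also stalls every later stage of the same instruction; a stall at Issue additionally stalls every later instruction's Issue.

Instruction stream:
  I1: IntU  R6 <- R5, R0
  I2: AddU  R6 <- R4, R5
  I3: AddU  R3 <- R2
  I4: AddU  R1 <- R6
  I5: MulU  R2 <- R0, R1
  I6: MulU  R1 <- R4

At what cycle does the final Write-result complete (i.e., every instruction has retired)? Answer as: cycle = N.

cycle = 30

I1  is:1  ro:2  ex:3  wr:4
I2  is:5  ro:6  ex:8  wr:9  — WAW R6: wait I1 write@4
I3  is:10  ro:11  ex:13  wr:14  — struct: AddU busy until I2 writes@9
I4  is:15  ro:16  ex:18  wr:19  — struct: AddU busy until I3 writes@14
I5  is:16  ro:20  ex:23  wr:24  — RAW R1: wait I4 write@19
I6  is:25  ro:26  ex:29  wr:30  — struct: MulU busy until I5 writes@24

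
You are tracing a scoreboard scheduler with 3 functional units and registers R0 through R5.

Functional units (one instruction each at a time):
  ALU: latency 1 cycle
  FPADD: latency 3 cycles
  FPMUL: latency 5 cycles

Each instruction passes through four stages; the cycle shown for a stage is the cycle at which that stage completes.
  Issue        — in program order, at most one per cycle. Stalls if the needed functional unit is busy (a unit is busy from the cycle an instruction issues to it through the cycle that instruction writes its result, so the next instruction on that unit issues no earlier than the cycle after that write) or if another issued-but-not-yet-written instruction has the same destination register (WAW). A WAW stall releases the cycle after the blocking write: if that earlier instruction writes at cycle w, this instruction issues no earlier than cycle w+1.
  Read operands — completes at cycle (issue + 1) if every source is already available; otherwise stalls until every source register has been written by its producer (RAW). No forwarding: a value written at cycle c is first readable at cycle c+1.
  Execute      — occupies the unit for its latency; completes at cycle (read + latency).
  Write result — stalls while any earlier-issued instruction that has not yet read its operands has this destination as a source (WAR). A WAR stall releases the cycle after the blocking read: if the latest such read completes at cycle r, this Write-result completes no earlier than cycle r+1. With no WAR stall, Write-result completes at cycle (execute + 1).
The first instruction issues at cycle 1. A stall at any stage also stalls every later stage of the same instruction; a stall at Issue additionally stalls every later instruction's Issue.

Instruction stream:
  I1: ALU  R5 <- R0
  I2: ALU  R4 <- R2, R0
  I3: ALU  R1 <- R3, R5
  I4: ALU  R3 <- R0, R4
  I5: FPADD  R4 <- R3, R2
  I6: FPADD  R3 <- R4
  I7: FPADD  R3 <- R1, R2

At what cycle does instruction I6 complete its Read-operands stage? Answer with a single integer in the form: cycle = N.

1) issue 1, read 2, done 3, write 4
2) issue 5, read 6, done 7, write 8  <struct: ALU busy until I1 writes@4>
3) issue 9, read 10, done 11, write 12  <struct: ALU busy until I2 writes@8>
4) issue 13, read 14, done 15, write 16  <struct: ALU busy until I3 writes@12>
5) issue 14, read 17, done 20, write 21  <RAW R3: wait I4 write@16>
6) issue 22, read 23, done 26, write 27  <struct: FPADD busy until I5 writes@21>
7) issue 28, read 29, done 32, write 33  <struct: FPADD busy until I6 writes@27>

cycle = 23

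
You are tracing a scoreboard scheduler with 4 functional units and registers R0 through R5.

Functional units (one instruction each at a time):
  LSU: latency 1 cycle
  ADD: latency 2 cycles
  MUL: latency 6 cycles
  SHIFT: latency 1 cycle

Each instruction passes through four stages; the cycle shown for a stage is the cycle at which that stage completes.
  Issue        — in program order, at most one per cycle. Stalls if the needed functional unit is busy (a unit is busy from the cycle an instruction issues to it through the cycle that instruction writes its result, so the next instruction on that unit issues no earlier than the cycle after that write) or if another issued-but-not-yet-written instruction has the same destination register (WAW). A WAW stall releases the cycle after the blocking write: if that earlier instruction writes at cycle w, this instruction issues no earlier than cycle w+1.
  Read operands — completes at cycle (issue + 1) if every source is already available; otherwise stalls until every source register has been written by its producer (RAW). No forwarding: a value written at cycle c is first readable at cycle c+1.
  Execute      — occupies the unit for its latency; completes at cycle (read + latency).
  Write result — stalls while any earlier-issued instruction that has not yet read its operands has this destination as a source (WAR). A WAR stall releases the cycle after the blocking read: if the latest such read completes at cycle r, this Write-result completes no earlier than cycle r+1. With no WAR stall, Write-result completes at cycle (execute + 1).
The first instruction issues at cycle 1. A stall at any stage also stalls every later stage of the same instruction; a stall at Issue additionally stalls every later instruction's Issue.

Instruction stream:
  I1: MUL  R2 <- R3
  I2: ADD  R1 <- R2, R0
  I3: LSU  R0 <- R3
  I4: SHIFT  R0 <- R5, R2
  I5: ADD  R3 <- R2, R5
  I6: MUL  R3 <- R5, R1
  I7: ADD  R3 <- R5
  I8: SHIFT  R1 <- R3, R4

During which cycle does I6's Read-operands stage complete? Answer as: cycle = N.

cycle = 20

[1] I1 dispatched to MUL
[2] I1 operands ready · I2 dispatched to ADD
[3] I3 dispatched to LSU
[4] I3 operands ready
[5] I3 complete
[8] I1 complete
[9] R2←I1
[10] I2 operands ready
[11] R0←I3
[12] I2 complete · I4 dispatched to SHIFT
[13] R1←I2 · I4 operands ready
[14] I4 complete · I5 dispatched to ADD
[15] R0←I4 · I5 operands ready
[17] I5 complete
[18] R3←I5
[19] I6 dispatched to MUL
[20] I6 operands ready
[26] I6 complete
[27] R3←I6
[28] I7 dispatched to ADD
[29] I7 operands ready · I8 dispatched to SHIFT
[31] I7 complete
[32] R3←I7
[33] I8 operands ready
[34] I8 complete
[35] R1←I8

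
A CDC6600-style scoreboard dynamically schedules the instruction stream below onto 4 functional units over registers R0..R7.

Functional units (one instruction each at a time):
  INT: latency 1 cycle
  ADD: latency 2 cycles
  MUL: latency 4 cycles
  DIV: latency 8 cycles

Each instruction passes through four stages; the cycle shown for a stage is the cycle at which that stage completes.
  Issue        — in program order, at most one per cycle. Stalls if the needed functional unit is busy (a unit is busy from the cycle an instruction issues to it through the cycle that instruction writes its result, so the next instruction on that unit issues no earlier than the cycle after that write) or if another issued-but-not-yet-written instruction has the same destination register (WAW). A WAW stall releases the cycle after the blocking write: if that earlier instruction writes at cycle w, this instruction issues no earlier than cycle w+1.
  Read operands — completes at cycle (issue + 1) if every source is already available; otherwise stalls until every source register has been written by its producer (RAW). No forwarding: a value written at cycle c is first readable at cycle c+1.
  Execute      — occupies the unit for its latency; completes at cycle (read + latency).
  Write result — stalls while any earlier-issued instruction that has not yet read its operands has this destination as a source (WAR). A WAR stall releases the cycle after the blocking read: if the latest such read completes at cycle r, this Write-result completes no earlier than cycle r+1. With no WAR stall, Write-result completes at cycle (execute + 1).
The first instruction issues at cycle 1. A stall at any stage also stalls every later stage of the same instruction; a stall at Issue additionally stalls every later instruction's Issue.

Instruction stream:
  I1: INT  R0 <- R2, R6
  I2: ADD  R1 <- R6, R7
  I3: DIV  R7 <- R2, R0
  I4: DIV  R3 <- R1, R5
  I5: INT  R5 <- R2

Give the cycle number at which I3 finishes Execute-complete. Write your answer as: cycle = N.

cycle = 13

[1] I1→INT
[2] I1 RO · I2→ADD
[3] I1 EX · I2 RO · I3→DIV
[4] I1 WR R0
[5] I2 EX · I3 RO
[6] I2 WR R1
[13] I3 EX
[14] I3 WR R7
[15] I4→DIV
[16] I4 RO · I5→INT
[17] I5 RO
[18] I5 EX
[19] I5 WR R5
[24] I4 EX
[25] I4 WR R3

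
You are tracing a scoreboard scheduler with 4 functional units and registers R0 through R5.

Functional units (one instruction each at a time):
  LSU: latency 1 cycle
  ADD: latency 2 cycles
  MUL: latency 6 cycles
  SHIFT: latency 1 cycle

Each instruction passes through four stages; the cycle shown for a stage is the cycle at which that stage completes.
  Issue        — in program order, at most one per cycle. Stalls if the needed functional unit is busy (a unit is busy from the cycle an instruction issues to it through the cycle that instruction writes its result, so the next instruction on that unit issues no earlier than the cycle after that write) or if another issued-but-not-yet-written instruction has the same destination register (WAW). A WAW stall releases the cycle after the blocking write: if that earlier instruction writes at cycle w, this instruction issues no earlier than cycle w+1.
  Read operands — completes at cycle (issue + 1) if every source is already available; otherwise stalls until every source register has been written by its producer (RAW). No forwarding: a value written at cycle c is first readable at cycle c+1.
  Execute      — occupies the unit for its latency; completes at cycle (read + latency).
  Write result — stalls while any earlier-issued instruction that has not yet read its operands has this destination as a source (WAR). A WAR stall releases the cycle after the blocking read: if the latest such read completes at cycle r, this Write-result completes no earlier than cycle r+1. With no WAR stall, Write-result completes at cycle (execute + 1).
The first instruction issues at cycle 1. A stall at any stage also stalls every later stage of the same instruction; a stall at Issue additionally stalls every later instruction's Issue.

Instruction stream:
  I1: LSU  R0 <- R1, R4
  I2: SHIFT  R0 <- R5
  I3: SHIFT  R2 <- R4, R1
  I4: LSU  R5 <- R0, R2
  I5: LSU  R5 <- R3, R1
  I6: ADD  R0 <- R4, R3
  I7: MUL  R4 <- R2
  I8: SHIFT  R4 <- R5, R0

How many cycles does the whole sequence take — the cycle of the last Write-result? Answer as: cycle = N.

cycle = 30

[I1] 1/2/3/4
[I2] 5/6/7/8  (WAW R0: wait I1 write@4)
[I3] 9/10/11/12  (struct: SHIFT busy until I2 writes@8)
[I4] 10/13/14/15  (RAW R2: wait I3 write@12)
[I5] 16/17/18/19  (struct: LSU busy until I4 writes@15)
[I6] 17/18/20/21
[I7] 18/19/25/26
[I8] 27/28/29/30  (WAW R4: wait I7 write@26)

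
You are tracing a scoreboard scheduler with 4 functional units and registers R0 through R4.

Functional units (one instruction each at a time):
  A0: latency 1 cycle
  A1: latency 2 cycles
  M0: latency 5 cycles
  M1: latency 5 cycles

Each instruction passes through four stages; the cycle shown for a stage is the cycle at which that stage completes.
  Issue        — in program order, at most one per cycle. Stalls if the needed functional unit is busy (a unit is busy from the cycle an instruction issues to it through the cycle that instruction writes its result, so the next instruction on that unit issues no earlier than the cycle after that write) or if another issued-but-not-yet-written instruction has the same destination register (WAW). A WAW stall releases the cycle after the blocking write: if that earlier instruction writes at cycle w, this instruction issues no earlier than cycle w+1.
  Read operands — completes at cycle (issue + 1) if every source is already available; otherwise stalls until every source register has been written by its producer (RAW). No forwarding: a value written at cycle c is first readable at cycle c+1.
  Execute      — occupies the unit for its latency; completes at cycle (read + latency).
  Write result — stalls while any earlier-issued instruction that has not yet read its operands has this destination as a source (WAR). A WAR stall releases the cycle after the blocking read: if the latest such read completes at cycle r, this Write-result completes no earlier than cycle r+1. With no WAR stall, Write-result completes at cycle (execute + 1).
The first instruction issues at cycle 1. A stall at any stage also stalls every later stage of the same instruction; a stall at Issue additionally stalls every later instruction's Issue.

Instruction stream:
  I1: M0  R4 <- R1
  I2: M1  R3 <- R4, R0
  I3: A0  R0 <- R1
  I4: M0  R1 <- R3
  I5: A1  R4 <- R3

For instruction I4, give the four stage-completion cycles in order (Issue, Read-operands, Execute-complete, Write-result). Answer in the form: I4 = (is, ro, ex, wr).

I4 = (9, 16, 21, 22)

c1: I1 dispatched to M0
c2: I1 operands ready · I2 dispatched to M1
c3: I3 dispatched to A0
c4: I3 operands ready
c5: I3 complete
c7: I1 complete
c8: R4←I1
c9: I2 operands ready · I4 dispatched to M0
c10: R0←I3 · I5 dispatched to A1
c14: I2 complete
c15: R3←I2
c16: I4 operands ready · I5 operands ready
c18: I5 complete
c19: R4←I5
c21: I4 complete
c22: R1←I4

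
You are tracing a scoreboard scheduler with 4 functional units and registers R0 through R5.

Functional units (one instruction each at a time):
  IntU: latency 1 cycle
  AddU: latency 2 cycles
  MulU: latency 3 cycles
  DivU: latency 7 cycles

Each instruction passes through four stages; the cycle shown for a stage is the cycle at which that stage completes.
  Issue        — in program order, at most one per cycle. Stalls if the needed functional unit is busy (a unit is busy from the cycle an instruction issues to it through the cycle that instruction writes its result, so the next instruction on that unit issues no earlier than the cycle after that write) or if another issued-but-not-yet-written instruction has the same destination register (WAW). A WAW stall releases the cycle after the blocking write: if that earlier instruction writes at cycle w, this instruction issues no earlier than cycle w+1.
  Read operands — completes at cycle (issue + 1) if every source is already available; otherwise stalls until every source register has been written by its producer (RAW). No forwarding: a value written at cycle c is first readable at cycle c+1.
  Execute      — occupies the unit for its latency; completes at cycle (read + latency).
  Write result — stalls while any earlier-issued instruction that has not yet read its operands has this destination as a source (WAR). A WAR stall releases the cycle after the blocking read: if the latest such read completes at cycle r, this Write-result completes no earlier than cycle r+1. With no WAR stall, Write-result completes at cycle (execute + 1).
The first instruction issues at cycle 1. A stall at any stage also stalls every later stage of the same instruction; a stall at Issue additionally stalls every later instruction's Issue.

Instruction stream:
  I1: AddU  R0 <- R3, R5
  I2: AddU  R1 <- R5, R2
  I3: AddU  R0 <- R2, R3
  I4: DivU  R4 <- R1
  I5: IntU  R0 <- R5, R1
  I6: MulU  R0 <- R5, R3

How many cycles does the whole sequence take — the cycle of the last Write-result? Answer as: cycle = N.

c1: I1 issues→AddU
c2: I1 reads
c4: I1 exec-done
c5: I1 writes R0
c6: I2 issues→AddU
c7: I2 reads
c9: I2 exec-done
c10: I2 writes R1
c11: I3 issues→AddU
c12: I3 reads | I4 issues→DivU
c13: I4 reads
c14: I3 exec-done
c15: I3 writes R0
c16: I5 issues→IntU
c17: I5 reads
c18: I5 exec-done
c19: I5 writes R0
c20: I4 exec-done | I6 issues→MulU
c21: I4 writes R4 | I6 reads
c24: I6 exec-done
c25: I6 writes R0

cycle = 25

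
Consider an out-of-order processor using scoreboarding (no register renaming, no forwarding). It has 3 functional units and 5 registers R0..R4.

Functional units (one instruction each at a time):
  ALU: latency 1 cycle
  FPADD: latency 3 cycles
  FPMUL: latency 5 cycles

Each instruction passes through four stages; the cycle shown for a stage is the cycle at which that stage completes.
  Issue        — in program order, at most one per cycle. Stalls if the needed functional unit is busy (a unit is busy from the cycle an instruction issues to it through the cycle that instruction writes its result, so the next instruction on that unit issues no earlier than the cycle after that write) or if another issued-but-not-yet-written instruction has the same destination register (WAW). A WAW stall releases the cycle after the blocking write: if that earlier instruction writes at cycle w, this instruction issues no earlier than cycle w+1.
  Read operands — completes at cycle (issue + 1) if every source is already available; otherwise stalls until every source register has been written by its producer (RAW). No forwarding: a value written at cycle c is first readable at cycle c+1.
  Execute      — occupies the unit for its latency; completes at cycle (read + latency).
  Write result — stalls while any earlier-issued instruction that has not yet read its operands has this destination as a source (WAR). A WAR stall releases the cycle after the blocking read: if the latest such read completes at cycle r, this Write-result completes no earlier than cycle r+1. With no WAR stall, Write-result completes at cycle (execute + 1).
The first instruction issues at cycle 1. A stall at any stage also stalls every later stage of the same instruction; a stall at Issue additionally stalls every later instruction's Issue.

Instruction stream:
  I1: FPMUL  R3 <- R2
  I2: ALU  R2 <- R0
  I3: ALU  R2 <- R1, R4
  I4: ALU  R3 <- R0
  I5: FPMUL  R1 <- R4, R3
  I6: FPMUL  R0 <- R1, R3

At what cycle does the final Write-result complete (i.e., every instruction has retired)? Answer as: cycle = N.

c1: I1 dispatched to FPMUL
c2: I1 operands ready; I2 dispatched to ALU
c3: I2 operands ready
c4: I2 complete
c5: R2←I2
c6: I3 dispatched to ALU
c7: I1 complete; I3 operands ready
c8: R3←I1; I3 complete
c9: R2←I3
c10: I4 dispatched to ALU
c11: I4 operands ready; I5 dispatched to FPMUL
c12: I4 complete
c13: R3←I4
c14: I5 operands ready
c19: I5 complete
c20: R1←I5
c21: I6 dispatched to FPMUL
c22: I6 operands ready
c27: I6 complete
c28: R0←I6

cycle = 28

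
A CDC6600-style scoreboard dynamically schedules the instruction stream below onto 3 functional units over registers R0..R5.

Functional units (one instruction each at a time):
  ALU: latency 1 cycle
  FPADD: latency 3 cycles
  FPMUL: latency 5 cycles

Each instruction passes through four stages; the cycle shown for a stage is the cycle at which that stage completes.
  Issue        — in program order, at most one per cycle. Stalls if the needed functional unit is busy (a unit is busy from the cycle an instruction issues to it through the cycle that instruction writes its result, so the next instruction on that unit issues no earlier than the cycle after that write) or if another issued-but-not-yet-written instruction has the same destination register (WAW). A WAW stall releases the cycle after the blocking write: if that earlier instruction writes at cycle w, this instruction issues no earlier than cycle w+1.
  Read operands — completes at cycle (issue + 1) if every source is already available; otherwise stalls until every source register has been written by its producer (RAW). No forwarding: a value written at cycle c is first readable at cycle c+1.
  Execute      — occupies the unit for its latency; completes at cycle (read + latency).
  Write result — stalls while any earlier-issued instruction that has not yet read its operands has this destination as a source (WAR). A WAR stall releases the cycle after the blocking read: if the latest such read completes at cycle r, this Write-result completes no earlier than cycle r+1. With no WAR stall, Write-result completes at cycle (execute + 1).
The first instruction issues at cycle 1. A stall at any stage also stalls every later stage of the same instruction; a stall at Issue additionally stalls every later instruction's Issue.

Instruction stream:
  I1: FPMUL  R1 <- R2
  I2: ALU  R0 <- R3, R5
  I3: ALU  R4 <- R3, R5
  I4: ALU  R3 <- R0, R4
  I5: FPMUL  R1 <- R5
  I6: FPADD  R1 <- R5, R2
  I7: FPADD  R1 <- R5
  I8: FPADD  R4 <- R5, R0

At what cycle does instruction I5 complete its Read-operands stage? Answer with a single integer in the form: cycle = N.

cycle = 12

[1] I1 issues→FPMUL
[2] I1 reads, I2 issues→ALU
[3] I2 reads
[4] I2 exec-done
[5] I2 writes R0
[6] I3 issues→ALU
[7] I1 exec-done, I3 reads
[8] I1 writes R1, I3 exec-done
[9] I3 writes R4
[10] I4 issues→ALU
[11] I4 reads, I5 issues→FPMUL
[12] I4 exec-done, I5 reads
[13] I4 writes R3
[17] I5 exec-done
[18] I5 writes R1
[19] I6 issues→FPADD
[20] I6 reads
[23] I6 exec-done
[24] I6 writes R1
[25] I7 issues→FPADD
[26] I7 reads
[29] I7 exec-done
[30] I7 writes R1
[31] I8 issues→FPADD
[32] I8 reads
[35] I8 exec-done
[36] I8 writes R4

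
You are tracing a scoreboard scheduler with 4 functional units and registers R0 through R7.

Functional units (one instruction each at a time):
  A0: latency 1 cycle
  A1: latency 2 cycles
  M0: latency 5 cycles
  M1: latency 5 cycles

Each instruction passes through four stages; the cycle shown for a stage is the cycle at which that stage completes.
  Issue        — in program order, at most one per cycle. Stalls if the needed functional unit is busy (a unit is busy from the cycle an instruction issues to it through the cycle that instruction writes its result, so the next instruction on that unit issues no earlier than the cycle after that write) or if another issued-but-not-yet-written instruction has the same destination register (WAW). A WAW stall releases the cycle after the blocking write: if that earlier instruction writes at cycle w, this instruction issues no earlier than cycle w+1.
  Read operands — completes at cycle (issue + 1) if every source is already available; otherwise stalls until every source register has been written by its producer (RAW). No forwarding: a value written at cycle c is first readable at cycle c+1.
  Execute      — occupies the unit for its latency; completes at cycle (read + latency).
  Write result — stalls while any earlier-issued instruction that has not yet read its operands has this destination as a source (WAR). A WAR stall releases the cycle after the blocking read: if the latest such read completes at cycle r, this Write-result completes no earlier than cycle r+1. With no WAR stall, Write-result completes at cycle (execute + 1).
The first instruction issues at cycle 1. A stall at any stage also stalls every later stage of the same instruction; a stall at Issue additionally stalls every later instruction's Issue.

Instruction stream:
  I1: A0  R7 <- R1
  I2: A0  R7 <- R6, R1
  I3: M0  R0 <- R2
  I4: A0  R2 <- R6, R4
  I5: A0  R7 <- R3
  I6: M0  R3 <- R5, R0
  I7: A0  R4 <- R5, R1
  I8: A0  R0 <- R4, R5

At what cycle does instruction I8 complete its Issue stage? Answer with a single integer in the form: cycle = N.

cycle = 21

[I1] 1/2/3/4
[I2] 5/6/7/8  (struct: A0 busy until I1 writes@4)
[I3] 6/7/12/13
[I4] 9/10/11/12  (struct: A0 busy until I2 writes@8)
[I5] 13/14/15/16  (struct: A0 busy until I4 writes@12)
[I6] 14/15/20/21
[I7] 17/18/19/20  (struct: A0 busy until I5 writes@16)
[I8] 21/22/23/24  (struct: A0 busy until I7 writes@20)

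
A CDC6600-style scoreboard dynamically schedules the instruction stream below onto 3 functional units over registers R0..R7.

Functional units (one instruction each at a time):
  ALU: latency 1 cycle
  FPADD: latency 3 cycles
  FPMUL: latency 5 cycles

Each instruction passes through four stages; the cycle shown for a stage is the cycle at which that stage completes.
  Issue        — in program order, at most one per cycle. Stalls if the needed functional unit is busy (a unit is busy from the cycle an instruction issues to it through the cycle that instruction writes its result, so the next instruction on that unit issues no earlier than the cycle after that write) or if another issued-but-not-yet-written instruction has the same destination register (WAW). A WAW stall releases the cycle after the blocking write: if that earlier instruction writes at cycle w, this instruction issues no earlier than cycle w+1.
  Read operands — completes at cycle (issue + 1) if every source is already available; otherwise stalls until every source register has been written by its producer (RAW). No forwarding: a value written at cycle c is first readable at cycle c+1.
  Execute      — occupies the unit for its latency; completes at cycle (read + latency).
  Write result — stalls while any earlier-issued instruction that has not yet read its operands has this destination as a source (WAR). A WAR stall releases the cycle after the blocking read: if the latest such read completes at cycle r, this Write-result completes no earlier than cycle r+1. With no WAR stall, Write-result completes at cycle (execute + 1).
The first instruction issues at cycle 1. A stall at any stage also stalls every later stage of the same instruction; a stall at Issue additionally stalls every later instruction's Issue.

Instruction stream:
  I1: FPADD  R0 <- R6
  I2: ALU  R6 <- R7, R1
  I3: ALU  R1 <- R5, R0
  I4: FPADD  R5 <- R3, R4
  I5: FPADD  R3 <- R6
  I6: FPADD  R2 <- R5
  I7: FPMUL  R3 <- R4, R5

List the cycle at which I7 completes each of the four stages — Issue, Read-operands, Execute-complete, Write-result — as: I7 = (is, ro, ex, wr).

[I1] 1/2/5/6
[I2] 2/3/4/5
[I3] 6/7/8/9  (struct: ALU busy until I2 writes@5)
[I4] 7/8/11/12
[I5] 13/14/17/18  (struct: FPADD busy until I4 writes@12)
[I6] 19/20/23/24  (struct: FPADD busy until I5 writes@18)
[I7] 20/21/26/27

I7 = (20, 21, 26, 27)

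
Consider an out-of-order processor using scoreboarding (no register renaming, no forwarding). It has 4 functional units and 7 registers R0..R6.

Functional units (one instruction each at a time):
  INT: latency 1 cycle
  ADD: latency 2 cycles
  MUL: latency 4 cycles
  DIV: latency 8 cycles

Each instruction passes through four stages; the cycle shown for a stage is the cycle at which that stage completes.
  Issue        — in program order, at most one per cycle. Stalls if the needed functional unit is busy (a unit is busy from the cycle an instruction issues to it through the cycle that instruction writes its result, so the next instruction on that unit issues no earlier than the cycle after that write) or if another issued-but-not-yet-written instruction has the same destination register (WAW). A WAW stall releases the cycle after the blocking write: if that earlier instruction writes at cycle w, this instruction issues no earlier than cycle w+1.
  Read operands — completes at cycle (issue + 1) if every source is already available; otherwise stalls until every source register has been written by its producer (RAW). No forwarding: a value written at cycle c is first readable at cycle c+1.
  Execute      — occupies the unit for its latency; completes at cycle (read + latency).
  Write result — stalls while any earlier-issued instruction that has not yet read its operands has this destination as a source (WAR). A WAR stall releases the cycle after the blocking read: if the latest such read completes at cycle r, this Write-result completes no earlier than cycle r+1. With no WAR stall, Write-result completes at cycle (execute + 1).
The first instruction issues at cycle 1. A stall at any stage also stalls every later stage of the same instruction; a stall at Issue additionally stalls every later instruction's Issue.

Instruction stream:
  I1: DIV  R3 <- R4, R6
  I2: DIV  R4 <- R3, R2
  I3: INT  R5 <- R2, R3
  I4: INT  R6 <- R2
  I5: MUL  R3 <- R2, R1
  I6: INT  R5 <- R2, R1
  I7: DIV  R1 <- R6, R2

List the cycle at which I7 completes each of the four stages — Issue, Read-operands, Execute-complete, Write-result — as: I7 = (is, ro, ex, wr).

I7 = (23, 24, 32, 33)

  I1 | 1 | 2 | 10 | 11
  I2 | 12 | 13 | 21 | 22   struct: DIV busy until I1 writes@11
  I3 | 13 | 14 | 15 | 16
  I4 | 17 | 18 | 19 | 20   struct: INT busy until I3 writes@16
  I5 | 18 | 19 | 23 | 24
  I6 | 21 | 22 | 23 | 24   struct: INT busy until I4 writes@20
  I7 | 23 | 24 | 32 | 33   struct: DIV busy until I2 writes@22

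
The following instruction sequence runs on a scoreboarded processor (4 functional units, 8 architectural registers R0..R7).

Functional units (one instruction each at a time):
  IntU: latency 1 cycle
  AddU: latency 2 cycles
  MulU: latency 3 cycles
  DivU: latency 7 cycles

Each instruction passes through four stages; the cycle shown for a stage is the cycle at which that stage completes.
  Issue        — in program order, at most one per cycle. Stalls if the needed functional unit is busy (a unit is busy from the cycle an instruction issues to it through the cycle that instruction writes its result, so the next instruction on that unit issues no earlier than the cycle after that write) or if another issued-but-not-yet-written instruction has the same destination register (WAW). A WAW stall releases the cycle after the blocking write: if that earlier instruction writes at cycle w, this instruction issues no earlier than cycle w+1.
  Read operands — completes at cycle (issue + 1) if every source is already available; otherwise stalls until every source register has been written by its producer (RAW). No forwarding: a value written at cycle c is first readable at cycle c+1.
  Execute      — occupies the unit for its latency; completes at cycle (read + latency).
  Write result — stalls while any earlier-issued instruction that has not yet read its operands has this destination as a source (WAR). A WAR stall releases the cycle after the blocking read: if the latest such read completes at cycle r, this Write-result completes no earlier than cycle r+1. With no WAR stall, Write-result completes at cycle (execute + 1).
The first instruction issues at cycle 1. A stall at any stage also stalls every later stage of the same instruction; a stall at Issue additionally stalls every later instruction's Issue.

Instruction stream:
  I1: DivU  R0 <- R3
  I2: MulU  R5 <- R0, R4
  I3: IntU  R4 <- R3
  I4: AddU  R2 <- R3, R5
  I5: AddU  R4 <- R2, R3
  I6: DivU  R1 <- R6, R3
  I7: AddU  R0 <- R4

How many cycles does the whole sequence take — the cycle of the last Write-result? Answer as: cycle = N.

1) issue 1, read 2, done 9, write 10
2) issue 2, read 11, done 14, write 15  <RAW R0: wait I1 write@10>
3) issue 3, read 4, done 5, write 12  <WAR R4: wait I2 read@11>
4) issue 4, read 16, done 18, write 19  <RAW R5: wait I2 write@15>
5) issue 20, read 21, done 23, write 24  <struct: AddU busy until I4 writes@19>
6) issue 21, read 22, done 29, write 30
7) issue 25, read 26, done 28, write 29  <struct: AddU busy until I5 writes@24>

cycle = 30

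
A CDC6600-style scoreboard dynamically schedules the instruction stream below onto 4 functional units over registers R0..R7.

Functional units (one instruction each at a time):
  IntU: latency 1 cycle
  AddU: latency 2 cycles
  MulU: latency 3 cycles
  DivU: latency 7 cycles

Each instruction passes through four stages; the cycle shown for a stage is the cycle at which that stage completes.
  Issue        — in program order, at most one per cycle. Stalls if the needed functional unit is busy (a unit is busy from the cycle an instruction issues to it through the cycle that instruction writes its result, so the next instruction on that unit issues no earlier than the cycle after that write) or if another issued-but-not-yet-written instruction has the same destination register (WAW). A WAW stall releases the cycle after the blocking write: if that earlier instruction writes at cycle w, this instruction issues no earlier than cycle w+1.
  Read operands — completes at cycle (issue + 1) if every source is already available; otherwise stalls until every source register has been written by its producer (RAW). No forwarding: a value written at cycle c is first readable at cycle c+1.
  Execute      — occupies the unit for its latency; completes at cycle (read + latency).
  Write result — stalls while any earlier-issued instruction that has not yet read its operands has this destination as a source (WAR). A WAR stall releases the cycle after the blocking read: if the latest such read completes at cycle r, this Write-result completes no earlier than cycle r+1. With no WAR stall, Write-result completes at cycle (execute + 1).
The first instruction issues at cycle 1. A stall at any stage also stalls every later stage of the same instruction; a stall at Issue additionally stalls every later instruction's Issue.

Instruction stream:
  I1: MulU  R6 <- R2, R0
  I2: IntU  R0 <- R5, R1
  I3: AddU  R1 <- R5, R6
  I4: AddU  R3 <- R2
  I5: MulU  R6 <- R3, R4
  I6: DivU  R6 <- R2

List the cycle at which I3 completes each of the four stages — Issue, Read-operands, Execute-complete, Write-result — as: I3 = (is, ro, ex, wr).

I3 = (3, 7, 9, 10)

cycle 1: issue I1 (MulU)
cycle 2: I1 read-ops | issue I2 (IntU)
cycle 3: I2 read-ops | issue I3 (AddU)
cycle 4: I2 finished on IntU
cycle 5: I1 finished on MulU | I2→R0
cycle 6: I1→R6
cycle 7: I3 read-ops
cycle 9: I3 finished on AddU
cycle 10: I3→R1
cycle 11: issue I4 (AddU)
cycle 12: I4 read-ops | issue I5 (MulU)
cycle 14: I4 finished on AddU
cycle 15: I4→R3
cycle 16: I5 read-ops
cycle 19: I5 finished on MulU
cycle 20: I5→R6
cycle 21: issue I6 (DivU)
cycle 22: I6 read-ops
cycle 29: I6 finished on DivU
cycle 30: I6→R6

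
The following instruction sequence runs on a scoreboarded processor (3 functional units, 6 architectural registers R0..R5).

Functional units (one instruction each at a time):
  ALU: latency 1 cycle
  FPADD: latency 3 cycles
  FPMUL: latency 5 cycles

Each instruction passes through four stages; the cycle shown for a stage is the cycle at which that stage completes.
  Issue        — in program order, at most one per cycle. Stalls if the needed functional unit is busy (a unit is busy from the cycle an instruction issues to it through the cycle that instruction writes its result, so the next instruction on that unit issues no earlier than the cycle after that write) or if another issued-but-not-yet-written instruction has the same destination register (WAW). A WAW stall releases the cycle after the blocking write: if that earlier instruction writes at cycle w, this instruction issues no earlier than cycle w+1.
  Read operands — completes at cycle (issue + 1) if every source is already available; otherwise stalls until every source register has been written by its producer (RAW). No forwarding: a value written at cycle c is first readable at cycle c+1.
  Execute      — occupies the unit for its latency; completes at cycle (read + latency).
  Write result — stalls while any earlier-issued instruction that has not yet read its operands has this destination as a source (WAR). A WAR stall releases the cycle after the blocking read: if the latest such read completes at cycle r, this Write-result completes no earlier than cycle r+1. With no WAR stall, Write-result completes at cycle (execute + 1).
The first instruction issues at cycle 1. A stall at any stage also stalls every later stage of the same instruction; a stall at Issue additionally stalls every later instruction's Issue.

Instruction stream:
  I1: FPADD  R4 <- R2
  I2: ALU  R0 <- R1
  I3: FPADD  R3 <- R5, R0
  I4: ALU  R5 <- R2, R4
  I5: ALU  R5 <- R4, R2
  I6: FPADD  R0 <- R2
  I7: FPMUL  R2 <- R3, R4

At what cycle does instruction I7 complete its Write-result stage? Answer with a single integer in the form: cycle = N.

I1: IS=1 RO=2 EX=5 WR=6
I2: IS=2 RO=3 EX=4 WR=5
I3: IS=7 RO=8 EX=11 WR=12  [struct: FPADD busy until I1 writes@6]
I4: IS=8 RO=9 EX=10 WR=11
I5: IS=12 RO=13 EX=14 WR=15  [struct: ALU busy until I4 writes@11]
I6: IS=13 RO=14 EX=17 WR=18
I7: IS=14 RO=15 EX=20 WR=21

cycle = 21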